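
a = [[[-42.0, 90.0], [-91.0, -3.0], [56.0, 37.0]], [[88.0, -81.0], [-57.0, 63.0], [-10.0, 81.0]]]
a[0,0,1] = 90.0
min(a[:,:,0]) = -91.0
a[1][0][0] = 88.0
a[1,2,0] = -10.0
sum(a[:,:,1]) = 187.0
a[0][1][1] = -3.0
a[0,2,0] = 56.0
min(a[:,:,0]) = -91.0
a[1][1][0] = -57.0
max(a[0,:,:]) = 90.0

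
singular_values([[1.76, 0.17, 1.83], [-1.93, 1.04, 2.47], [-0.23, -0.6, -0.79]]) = [3.45, 2.53, 0.39]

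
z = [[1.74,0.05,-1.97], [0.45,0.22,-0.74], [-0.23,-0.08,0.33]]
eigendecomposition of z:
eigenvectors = [[-0.95, -0.4, 0.6], [-0.29, 0.87, 0.59], [0.14, -0.28, 0.54]]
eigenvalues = [2.05, 0.25, -0.01]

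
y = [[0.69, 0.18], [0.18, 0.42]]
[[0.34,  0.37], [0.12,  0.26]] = y @ [[0.48, 0.42], [0.07, 0.44]]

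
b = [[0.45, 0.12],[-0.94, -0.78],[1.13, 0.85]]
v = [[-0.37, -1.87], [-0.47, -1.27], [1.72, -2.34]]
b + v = [[0.08, -1.75], [-1.41, -2.05], [2.85, -1.49]]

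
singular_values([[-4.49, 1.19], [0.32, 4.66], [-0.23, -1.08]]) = [5.14, 4.26]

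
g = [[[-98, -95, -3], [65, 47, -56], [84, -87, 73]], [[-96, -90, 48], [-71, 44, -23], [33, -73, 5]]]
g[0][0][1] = -95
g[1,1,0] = -71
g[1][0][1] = -90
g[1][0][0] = -96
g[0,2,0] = 84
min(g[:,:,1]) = -95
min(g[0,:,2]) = -56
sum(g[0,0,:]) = -196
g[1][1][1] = 44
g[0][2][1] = -87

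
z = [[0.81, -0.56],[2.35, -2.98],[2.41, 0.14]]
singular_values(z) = [4.23, 1.83]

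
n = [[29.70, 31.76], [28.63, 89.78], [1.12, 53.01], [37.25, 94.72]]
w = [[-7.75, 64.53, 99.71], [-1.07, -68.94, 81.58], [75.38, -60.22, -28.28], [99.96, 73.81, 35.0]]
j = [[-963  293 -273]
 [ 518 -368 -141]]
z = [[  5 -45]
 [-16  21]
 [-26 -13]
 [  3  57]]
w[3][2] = 35.0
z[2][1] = -13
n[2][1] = 53.01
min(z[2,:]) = -26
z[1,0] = -16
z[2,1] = -13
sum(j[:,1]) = -75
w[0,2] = 99.71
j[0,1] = 293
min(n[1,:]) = 28.63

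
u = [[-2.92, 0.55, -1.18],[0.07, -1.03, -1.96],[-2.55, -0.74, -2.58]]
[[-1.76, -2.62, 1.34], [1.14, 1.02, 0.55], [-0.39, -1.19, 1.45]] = u @[[0.56, 0.76, -0.18], [-0.67, -0.84, 0.41], [-0.21, -0.05, -0.5]]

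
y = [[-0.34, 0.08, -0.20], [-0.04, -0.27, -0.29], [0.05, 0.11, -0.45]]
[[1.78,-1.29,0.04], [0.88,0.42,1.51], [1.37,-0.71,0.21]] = y @ [[-3.18,  2.41,  -0.19], [0.69,  -3.09,  -3.99], [-3.23,  1.10,  -1.47]]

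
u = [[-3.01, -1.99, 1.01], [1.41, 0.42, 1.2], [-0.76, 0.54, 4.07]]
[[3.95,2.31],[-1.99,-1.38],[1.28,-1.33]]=u@ [[-1.49, -0.52], [0.27, -0.55], [0.00, -0.35]]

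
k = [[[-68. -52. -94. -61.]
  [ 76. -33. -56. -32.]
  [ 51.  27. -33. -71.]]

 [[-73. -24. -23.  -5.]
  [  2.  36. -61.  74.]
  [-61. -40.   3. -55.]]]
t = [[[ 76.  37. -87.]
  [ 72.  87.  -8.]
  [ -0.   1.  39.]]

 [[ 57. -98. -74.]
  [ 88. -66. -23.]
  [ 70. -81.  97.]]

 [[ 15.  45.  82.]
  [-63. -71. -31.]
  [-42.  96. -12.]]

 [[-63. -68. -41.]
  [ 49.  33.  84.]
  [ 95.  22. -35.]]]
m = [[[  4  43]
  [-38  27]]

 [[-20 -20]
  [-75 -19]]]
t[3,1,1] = 33.0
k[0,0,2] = -94.0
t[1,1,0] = 88.0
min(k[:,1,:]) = -61.0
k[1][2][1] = -40.0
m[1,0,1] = -20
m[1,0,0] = -20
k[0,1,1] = -33.0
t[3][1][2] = 84.0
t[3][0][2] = -41.0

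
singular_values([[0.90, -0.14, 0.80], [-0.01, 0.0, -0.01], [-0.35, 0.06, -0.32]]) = [1.3, 0.01, 0.0]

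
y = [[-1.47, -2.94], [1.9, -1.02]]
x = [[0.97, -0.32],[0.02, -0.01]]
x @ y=[[-2.03, -2.53], [-0.05, -0.05]]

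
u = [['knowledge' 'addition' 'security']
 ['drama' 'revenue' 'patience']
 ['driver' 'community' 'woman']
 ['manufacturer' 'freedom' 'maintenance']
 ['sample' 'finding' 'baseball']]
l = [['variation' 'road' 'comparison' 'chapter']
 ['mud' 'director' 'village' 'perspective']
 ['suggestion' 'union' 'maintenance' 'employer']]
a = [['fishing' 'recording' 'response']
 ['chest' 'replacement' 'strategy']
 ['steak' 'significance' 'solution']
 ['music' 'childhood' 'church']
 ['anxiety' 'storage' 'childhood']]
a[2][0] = 'steak'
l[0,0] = 'variation'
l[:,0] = ['variation', 'mud', 'suggestion']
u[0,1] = 'addition'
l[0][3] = 'chapter'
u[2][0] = 'driver'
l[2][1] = 'union'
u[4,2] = 'baseball'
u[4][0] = 'sample'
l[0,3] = 'chapter'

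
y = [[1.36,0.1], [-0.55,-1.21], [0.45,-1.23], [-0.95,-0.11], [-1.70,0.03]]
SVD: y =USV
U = [[-0.55, -0.02], [0.27, -0.67], [-0.13, -0.74], [0.38, -0.01], [0.68, 0.11]]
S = [2.49, 1.72]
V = [[-1.0, -0.09], [-0.09, 1.00]]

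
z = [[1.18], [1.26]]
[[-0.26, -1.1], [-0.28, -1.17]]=z @[[-0.22, -0.93]]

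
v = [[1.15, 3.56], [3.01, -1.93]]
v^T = [[1.15, 3.01], [3.56, -1.93]]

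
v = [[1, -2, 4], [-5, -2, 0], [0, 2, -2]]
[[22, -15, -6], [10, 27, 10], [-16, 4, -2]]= v @ [[0, -5, 0], [-5, -1, -5], [3, -3, -4]]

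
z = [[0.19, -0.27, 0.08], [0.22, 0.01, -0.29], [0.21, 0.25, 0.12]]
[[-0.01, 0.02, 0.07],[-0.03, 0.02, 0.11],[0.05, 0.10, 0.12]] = z@[[0.05,0.25,0.48], [0.10,0.12,0.08], [0.13,0.12,-0.0]]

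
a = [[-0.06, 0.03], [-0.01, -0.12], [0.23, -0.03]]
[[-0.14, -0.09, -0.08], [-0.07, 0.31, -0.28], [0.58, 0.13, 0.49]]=a @ [[2.59, 0.22, 2.41], [0.36, -2.60, 2.12]]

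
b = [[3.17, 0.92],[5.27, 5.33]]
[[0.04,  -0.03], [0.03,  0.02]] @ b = [[-0.03, -0.12],[0.2, 0.13]]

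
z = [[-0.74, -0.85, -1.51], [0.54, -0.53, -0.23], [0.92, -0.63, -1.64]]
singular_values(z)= [2.51, 1.27, 0.42]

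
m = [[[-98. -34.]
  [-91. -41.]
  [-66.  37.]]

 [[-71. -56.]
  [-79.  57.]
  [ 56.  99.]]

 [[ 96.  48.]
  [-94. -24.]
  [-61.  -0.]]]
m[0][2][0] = -66.0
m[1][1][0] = -79.0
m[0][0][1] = -34.0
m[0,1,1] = -41.0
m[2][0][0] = 96.0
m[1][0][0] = -71.0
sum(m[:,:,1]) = 86.0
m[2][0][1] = 48.0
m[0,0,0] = -98.0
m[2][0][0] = 96.0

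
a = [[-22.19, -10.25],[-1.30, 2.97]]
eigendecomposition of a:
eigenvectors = [[-1.0, 0.37], [-0.05, -0.93]]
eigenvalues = [-22.71, 3.49]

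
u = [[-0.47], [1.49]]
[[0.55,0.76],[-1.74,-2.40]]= u@[[-1.17, -1.61]]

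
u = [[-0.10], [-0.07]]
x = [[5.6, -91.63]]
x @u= [[5.85]]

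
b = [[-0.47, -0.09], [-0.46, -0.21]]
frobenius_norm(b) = 0.70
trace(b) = -0.68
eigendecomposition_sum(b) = [[-0.45, -0.11], [-0.55, -0.13]] + [[-0.02,0.02], [0.09,-0.08]]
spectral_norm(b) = 0.69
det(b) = 0.06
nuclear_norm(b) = 0.77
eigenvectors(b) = [[-0.63, 0.24], [-0.78, -0.97]]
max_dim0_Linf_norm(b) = 0.47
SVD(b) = [[-0.69, -0.73],[-0.73, 0.69]] @ diag([0.6912515681443406, 0.08289312117413546]) @ [[0.95, 0.31], [0.31, -0.95]]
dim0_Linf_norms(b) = [0.47, 0.21]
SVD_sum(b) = [[-0.45,-0.15], [-0.48,-0.16]] + [[-0.02,  0.06], [0.02,  -0.05]]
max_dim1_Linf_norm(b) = 0.47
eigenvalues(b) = [-0.58, -0.1]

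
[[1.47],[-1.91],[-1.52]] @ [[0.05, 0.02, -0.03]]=[[0.07, 0.03, -0.04],[-0.10, -0.04, 0.06],[-0.08, -0.03, 0.05]]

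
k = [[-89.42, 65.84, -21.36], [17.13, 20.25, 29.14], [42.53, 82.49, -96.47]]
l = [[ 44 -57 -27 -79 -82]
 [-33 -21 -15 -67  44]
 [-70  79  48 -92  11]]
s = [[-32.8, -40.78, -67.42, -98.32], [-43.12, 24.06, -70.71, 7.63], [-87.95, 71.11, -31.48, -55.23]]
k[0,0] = -89.42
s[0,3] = -98.32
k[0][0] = -89.42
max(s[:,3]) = 7.63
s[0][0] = -32.8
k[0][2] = -21.36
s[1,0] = -43.12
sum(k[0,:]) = -44.94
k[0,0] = -89.42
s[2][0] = -87.95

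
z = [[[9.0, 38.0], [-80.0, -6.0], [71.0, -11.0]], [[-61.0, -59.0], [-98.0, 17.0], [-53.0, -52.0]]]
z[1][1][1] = 17.0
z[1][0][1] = -59.0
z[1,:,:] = [[-61.0, -59.0], [-98.0, 17.0], [-53.0, -52.0]]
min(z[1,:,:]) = -98.0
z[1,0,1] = -59.0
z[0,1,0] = -80.0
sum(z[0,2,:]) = 60.0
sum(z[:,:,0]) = -212.0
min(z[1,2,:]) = -53.0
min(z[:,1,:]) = -98.0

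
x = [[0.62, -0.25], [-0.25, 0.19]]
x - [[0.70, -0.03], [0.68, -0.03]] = [[-0.08, -0.22], [-0.93, 0.22]]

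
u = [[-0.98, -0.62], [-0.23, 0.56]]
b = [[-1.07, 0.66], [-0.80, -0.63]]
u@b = [[1.54, -0.26], [-0.20, -0.5]]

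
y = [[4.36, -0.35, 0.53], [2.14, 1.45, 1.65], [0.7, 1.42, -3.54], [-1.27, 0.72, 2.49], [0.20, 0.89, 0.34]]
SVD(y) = [[-0.85, 0.07, 0.31], [-0.46, 0.32, -0.57], [-0.13, -0.78, -0.51], [0.21, 0.54, -0.41], [-0.06, 0.06, -0.38]] @ diag([5.089969580190557, 4.67698043045151, 2.3136040555610156]) @ [[-0.99, -0.09, -0.05], [-0.05, -0.05, 1.0], [0.09, -0.99, -0.05]]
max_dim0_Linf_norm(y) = 4.36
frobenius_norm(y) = 7.29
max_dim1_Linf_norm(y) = 4.36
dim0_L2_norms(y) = [5.07, 2.36, 4.67]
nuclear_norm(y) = 12.08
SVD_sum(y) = [[4.31,0.38,0.22], [2.33,0.21,0.12], [0.64,0.06,0.03], [-1.07,-0.09,-0.05], [0.29,0.03,0.01]] + [[-0.02, -0.02, 0.34], [-0.07, -0.07, 1.47], [0.17, 0.18, -3.63], [-0.12, -0.12, 2.50], [-0.01, -0.01, 0.29]] + [[0.06, -0.71, -0.03], [-0.12, 1.32, 0.06], [-0.11, 1.18, 0.05], [-0.09, 0.94, 0.04], [-0.08, 0.88, 0.04]]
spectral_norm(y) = 5.09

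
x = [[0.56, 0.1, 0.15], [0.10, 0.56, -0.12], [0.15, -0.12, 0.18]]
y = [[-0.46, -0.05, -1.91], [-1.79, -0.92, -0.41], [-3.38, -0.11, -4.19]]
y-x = [[-1.02, -0.15, -2.06], [-1.89, -1.48, -0.29], [-3.53, 0.01, -4.37]]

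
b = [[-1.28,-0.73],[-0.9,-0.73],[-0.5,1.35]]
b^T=[[-1.28, -0.90, -0.50], [-0.73, -0.73, 1.35]]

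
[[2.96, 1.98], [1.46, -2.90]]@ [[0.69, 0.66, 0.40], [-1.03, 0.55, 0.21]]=[[0.00, 3.04, 1.60], [3.99, -0.63, -0.02]]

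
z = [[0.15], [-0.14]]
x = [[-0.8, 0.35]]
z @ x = [[-0.12,0.05], [0.11,-0.05]]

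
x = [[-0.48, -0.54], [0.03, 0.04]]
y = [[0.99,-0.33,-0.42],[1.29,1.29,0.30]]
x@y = [[-1.17, -0.54, 0.04], [0.08, 0.04, -0.0]]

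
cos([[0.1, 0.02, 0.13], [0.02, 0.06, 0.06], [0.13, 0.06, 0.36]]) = [[0.99, -0.01, -0.03], [-0.01, 1.0, -0.01], [-0.03, -0.01, 0.93]]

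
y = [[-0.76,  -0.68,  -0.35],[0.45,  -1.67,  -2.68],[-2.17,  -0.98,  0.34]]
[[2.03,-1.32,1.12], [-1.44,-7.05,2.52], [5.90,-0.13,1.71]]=y @ [[-1.90, -0.41, -0.85], [-1.43, 1.59, -0.20], [1.11, 1.57, -0.96]]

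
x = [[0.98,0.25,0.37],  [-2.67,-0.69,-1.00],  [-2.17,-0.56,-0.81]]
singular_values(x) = [3.93, 0.0, 0.0]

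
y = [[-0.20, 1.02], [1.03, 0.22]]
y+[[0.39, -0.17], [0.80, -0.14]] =[[0.19, 0.85], [1.83, 0.08]]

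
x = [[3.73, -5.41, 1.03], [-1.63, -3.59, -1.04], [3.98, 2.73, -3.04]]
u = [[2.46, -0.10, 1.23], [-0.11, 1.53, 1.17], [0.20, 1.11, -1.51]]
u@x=[[14.23, -9.59, -1.1],[1.75, -1.7, -5.26],[-7.07, -9.19, 3.64]]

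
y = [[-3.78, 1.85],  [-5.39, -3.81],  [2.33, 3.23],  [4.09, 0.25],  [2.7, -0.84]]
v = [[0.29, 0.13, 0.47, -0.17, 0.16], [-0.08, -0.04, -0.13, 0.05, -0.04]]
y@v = [[-1.24, -0.57, -2.02, 0.74, -0.68], [-1.26, -0.55, -2.04, 0.73, -0.71], [0.42, 0.17, 0.68, -0.23, 0.24], [1.17, 0.52, 1.89, -0.68, 0.64], [0.85, 0.38, 1.38, -0.5, 0.47]]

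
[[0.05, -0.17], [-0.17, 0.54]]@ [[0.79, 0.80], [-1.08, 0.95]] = [[0.22, -0.12], [-0.72, 0.38]]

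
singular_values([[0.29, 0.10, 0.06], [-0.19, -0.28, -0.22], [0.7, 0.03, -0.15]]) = [0.79, 0.38, 0.02]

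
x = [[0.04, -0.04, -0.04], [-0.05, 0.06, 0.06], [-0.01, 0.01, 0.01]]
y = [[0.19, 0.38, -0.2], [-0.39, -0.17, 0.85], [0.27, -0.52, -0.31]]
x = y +[[-0.15, -0.42, 0.16], [0.34, 0.23, -0.79], [-0.28, 0.53, 0.32]]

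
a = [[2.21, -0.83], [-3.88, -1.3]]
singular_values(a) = [4.53, 1.35]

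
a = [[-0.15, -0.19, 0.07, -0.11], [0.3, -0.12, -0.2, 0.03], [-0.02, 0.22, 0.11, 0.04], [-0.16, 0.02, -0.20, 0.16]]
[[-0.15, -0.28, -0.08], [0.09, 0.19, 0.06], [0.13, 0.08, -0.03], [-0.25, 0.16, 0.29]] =a @ [[0.87,  0.46,  -0.30], [0.28,  0.42,  0.09], [0.7,  -0.37,  -0.74], [0.14,  0.96,  0.55]]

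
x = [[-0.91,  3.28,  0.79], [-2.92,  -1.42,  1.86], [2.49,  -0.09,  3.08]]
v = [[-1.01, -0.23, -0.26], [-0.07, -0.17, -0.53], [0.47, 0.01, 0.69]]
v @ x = [[0.94, -2.96, -2.03], [-0.76, 0.06, -2.00], [1.26, 1.47, 2.52]]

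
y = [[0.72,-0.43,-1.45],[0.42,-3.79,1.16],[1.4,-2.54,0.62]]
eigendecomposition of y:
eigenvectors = [[(0.71+0j), (0.71-0j), -0.28+0.00j], [(0.06-0.2j), 0.06+0.20j, -0.83+0.00j], [0.20-0.64j, (0.2+0.64j), (-0.48+0j)]]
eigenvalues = [(0.27+1.43j), (0.27-1.43j), (-2.98+0j)]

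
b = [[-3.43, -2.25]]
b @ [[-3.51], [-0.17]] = [[12.42]]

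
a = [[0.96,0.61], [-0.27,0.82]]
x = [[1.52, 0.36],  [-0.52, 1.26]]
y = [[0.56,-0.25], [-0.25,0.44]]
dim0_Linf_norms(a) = [0.96, 0.82]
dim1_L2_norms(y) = [0.61, 0.51]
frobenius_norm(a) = 1.43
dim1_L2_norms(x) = [1.56, 1.36]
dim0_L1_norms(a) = [1.23, 1.43]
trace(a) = 1.78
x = y + a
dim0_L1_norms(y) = [0.81, 0.69]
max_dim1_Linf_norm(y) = 0.56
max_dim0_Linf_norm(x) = 1.52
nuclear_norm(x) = 2.92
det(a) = 0.95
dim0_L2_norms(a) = [1.0, 1.02]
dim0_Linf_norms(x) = [1.52, 1.26]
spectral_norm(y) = 0.76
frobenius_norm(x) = 2.07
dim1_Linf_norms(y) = [0.56, 0.44]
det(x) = 2.10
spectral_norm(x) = 1.61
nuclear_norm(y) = 1.00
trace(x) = 2.78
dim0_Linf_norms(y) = [0.56, 0.44]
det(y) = 0.18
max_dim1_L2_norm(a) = 1.14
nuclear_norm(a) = 1.99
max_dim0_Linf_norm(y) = 0.56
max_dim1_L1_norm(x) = 1.88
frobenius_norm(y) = 0.80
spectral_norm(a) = 1.18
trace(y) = 1.00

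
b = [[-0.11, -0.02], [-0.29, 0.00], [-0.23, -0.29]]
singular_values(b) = [0.44, 0.2]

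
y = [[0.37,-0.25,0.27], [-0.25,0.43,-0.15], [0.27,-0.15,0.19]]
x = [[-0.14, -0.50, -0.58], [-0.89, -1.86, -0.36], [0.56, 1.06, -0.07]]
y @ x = [[0.32, 0.57, -0.14],[-0.43, -0.83, 0.00],[0.20, 0.35, -0.12]]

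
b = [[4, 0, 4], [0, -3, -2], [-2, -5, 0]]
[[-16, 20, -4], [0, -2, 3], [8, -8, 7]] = b @ [[-4, 4, -1], [0, 0, -1], [0, 1, 0]]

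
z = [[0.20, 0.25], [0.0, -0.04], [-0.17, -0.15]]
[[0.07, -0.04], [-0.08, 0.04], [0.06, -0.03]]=z @ [[-2.13,1.19],[2.00,-1.12]]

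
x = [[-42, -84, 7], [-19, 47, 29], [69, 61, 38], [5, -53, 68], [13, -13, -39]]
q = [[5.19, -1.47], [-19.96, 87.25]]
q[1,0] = -19.96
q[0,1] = -1.47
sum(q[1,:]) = 67.28999999999999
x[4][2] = -39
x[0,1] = -84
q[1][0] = -19.96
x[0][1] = -84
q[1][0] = -19.96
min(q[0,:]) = -1.47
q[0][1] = -1.47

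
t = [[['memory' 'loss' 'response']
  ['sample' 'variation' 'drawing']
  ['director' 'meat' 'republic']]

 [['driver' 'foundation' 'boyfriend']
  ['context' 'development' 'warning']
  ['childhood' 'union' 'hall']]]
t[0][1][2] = 'drawing'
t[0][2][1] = 'meat'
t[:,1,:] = [['sample', 'variation', 'drawing'], ['context', 'development', 'warning']]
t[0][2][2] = 'republic'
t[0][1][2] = 'drawing'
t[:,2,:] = [['director', 'meat', 'republic'], ['childhood', 'union', 'hall']]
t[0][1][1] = 'variation'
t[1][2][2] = 'hall'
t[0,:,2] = ['response', 'drawing', 'republic']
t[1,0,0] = 'driver'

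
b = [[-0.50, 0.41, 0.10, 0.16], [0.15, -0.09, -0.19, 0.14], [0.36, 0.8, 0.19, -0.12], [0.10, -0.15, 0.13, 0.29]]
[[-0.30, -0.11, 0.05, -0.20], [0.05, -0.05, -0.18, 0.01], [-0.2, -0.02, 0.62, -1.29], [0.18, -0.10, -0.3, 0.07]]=b @ [[0.33, 0.01, 0.11, -0.72], [-0.45, -0.1, 0.56, -1.29], [0.31, 0.01, 0.15, -0.1], [0.14, -0.42, -0.85, -0.13]]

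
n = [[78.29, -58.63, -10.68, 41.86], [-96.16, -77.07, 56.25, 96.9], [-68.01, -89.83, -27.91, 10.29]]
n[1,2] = 56.25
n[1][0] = -96.16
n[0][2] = -10.68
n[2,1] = -89.83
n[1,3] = 96.9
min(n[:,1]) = -89.83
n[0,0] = 78.29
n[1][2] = 56.25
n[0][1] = -58.63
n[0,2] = -10.68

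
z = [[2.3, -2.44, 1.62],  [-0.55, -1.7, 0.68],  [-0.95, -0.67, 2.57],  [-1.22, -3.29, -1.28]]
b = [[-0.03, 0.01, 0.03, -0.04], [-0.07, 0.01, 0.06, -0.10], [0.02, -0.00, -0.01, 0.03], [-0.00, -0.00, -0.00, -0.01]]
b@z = [[-0.05,  0.17,  0.09], [-0.10,  0.44,  0.18], [0.02,  -0.14,  -0.03], [0.01,  0.03,  0.01]]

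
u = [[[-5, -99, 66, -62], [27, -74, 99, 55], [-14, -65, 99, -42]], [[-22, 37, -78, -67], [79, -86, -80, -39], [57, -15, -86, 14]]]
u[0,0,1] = -99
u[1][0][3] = -67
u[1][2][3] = 14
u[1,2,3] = 14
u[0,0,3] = -62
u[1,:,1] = [37, -86, -15]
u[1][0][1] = 37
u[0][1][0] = 27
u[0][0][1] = -99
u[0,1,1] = -74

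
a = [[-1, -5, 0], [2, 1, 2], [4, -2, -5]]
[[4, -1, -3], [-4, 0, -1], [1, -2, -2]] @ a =[[-18, -15, 13], [0, 22, 5], [-13, -3, 6]]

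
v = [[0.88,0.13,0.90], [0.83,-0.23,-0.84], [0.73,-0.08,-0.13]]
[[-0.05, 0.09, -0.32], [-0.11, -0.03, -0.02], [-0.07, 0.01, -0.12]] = v@[[-0.1, 0.04, -0.19],[-0.1, 0.11, -0.03],[0.06, 0.05, -0.16]]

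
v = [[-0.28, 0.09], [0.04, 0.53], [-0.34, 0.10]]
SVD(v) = [[-0.31, 0.56], [-0.88, -0.47], [-0.36, 0.68]] @ diag([0.558088698654596, 0.4279450951162073]) @ [[0.31, -0.95], [-0.95, -0.31]]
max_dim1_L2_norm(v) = 0.53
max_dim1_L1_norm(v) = 0.57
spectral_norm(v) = 0.56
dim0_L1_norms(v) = [0.66, 0.72]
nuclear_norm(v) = 0.99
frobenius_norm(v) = 0.70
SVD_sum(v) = [[-0.05, 0.16], [-0.15, 0.47], [-0.06, 0.19]] + [[-0.23, -0.07],[0.19, 0.06],[-0.28, -0.09]]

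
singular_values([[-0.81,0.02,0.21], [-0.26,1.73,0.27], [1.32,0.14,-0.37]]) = [1.81, 1.56, 0.02]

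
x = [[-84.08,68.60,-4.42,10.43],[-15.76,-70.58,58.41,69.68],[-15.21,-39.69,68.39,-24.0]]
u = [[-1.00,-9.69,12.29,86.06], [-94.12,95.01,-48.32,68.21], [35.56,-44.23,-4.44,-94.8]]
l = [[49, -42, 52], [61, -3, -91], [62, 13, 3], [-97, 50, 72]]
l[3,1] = 50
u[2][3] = -94.8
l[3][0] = -97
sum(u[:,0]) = -59.56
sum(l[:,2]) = 36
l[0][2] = 52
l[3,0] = -97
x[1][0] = -15.76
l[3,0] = -97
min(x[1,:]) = -70.58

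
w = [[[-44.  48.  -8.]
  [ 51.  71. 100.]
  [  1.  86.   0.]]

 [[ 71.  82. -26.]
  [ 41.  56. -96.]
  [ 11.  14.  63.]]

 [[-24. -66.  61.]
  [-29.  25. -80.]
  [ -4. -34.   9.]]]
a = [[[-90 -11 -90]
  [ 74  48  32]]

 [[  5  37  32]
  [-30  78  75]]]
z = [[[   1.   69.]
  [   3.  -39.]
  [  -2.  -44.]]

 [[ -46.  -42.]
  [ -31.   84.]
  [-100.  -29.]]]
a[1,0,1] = 37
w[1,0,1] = 82.0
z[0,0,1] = 69.0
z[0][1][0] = 3.0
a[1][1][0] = -30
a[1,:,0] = [5, -30]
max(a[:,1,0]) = 74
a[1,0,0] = 5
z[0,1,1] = -39.0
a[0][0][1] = -11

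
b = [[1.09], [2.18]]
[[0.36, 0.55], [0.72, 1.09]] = b @ [[0.33, 0.5]]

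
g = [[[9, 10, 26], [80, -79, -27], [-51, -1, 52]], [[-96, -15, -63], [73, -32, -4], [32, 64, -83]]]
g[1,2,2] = -83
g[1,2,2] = -83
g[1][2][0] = 32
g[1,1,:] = [73, -32, -4]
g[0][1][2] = -27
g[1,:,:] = [[-96, -15, -63], [73, -32, -4], [32, 64, -83]]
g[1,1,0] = 73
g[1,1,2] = -4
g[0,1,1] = -79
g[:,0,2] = [26, -63]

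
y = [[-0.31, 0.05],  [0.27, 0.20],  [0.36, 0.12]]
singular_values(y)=[0.57, 0.18]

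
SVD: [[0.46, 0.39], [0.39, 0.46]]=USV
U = [[-0.71, -0.71], [-0.71, 0.71]]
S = [0.85, 0.07]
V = [[-0.71,-0.71], [-0.71,0.71]]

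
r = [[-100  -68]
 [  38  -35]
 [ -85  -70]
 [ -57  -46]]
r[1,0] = 38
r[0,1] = -68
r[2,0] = -85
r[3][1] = -46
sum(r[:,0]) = -204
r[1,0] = 38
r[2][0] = -85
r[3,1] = -46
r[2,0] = -85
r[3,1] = -46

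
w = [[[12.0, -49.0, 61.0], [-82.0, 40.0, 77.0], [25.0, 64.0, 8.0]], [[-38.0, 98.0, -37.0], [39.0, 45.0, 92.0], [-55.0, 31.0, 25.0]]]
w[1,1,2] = 92.0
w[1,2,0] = -55.0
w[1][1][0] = 39.0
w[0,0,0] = 12.0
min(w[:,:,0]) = -82.0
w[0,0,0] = 12.0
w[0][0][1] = -49.0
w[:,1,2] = [77.0, 92.0]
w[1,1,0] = 39.0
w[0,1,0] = -82.0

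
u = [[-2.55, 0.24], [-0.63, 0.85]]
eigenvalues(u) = [-2.5, 0.8]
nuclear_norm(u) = 3.42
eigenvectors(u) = [[-0.98, -0.07], [-0.18, -1.00]]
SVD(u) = [[-0.96, -0.29], [-0.29, 0.96]] @ diag([2.665990194971219, 0.7563043569339785]) @ [[0.98, -0.18], [0.18, 0.98]]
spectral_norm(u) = 2.67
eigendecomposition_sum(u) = [[-2.54, 0.18], [-0.48, 0.03]] + [[-0.01, 0.06], [-0.15, 0.82]]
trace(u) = -1.70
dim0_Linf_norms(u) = [2.55, 0.85]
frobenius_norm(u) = 2.77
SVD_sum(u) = [[-2.51,0.46], [-0.76,0.14]] + [[-0.04, -0.22],  [0.13, 0.71]]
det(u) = -2.02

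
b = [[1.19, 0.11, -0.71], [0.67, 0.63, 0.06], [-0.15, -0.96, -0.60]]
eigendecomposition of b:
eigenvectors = [[0.78+0.00j, 0.44+0.03j, 0.44-0.03j], [0.55+0.00j, (-0.43-0.08j), -0.43+0.08j], [-0.30+0.00j, (0.78+0j), 0.78-0.00j]]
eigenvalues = [(1.54+0j), (-0.16+0.09j), (-0.16-0.09j)]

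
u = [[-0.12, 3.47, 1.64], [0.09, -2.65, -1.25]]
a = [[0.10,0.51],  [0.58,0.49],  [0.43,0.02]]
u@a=[[2.71, 1.67], [-2.07, -1.28]]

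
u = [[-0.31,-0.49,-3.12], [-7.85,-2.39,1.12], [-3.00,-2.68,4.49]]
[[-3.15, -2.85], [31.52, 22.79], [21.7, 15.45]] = u@[[-3.25,  -2.46], [-1.76,  -0.85], [1.61,  1.29]]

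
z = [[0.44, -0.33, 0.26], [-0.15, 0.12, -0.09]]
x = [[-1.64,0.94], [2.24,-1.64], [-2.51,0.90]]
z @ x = [[-2.11, 1.19], [0.74, -0.42]]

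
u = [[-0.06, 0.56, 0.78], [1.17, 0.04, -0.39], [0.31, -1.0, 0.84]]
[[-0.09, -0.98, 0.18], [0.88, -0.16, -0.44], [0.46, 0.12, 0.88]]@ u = [[-1.09,-0.27,0.46], [-0.38,0.93,0.38], [0.39,-0.62,1.05]]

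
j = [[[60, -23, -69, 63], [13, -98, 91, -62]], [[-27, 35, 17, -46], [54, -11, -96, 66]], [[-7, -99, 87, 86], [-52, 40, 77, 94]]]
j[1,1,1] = -11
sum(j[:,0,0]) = 26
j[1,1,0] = 54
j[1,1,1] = -11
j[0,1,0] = 13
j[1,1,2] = -96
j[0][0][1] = -23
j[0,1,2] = 91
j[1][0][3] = -46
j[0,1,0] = 13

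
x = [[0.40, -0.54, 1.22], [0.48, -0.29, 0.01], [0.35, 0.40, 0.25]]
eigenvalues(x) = [(1.01+0j), (-0.32+0.53j), (-0.32-0.53j)]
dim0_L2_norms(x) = [0.72, 0.73, 1.25]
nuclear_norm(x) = 2.48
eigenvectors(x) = [[(-0.8+0j), 0.68+0.00j, 0.68-0.00j], [(-0.3+0j), -0.04-0.60j, (-0.04+0.6j)], [-0.53+0.00j, (-0.42+0.03j), -0.42-0.03j]]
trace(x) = 0.36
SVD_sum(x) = [[0.52,-0.51,1.18], [0.11,-0.11,0.25], [0.07,-0.07,0.17]] + [[-0.05, -0.07, -0.01], [0.01, 0.02, 0.0], [0.30, 0.46, 0.06]] + [[-0.07,  0.04,  0.05], [0.36,  -0.2,  -0.24], [-0.03,  0.02,  0.02]]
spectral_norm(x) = 1.43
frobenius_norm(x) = 1.61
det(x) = 0.39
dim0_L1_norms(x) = [1.23, 1.23, 1.48]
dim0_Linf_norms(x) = [0.48, 0.54, 1.22]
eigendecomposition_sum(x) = [[(0.48+0j), 0.04-0.00j, (0.77+0j)], [0.18+0.00j, (0.01-0j), (0.29+0j)], [(0.32+0j), (0.03-0j), (0.51+0j)]] + [[-0.04+0.17j,  (-0.29-0.19j),  (0.22-0.14j)], [0.15+0.03j,  (-0.15+0.27j),  -0.14-0.19j], [0.02-0.10j,  0.19+0.10j,  (-0.13+0.1j)]] + [[(-0.04-0.17j), (-0.29+0.19j), 0.22+0.14j], [(0.15-0.03j), (-0.15-0.27j), -0.14+0.19j], [0.02+0.10j, (0.19-0.1j), -0.13-0.10j]]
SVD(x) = [[-0.97,-0.15,-0.2],  [-0.21,0.05,0.98],  [-0.14,0.99,-0.08]] @ diag([1.4314288310911316, 0.5594156691466019, 0.4875096005560675]) @ [[-0.37,0.37,-0.85], [0.55,0.83,0.12], [0.75,-0.43,-0.51]]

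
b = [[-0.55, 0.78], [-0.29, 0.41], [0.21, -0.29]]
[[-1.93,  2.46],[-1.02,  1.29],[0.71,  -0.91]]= b@ [[-1.9,1.08], [-3.82,3.92]]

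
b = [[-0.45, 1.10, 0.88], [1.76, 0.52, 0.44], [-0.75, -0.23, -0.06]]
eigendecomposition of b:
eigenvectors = [[0.65, -0.37, -0.08], [-0.71, -0.84, -0.65], [0.27, 0.41, 0.76]]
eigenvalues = [-1.28, 1.07, 0.21]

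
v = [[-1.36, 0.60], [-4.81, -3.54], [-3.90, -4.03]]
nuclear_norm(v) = 9.69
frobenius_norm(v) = 8.33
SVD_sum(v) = [[-0.5, -0.42], [-4.56, -3.84], [-4.27, -3.59]] + [[-0.86,1.02], [-0.25,0.30], [0.37,-0.44]]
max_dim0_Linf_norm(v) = 4.81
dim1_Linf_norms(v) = [1.36, 4.81, 4.03]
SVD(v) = [[-0.08, 0.89], [-0.73, 0.26], [-0.68, -0.38]] @ diag([8.18951357188655, 1.5033520731638297]) @ [[0.77, 0.64], [-0.64, 0.77]]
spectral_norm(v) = 8.19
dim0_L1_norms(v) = [10.07, 8.17]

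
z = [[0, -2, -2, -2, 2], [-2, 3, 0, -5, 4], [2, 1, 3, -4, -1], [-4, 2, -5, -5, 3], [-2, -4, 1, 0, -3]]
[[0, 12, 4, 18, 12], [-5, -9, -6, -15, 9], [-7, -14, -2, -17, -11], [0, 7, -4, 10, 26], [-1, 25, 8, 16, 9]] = z @ [[0, -3, 0, 0, -3], [0, -5, -2, -5, -2], [-1, -1, 0, -4, -2], [1, 0, 0, 0, -1], [0, 0, 0, 0, 1]]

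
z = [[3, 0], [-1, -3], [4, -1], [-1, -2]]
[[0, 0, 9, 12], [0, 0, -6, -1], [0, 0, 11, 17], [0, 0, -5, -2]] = z @ [[0, 0, 3, 4], [0, 0, 1, -1]]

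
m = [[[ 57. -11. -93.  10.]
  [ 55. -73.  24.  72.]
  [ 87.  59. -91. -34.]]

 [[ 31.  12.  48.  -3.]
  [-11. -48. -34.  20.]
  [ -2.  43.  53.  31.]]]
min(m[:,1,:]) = -73.0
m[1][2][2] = 53.0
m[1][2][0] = -2.0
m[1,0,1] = 12.0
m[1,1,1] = -48.0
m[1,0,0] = 31.0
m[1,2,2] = 53.0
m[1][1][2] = -34.0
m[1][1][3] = 20.0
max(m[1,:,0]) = 31.0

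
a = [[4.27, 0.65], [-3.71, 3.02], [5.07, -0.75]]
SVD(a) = [[-0.51, -0.61], [0.55, -0.77], [-0.66, -0.17]] @ diag([7.788521000534644, 2.6732453355857237]) @ [[-0.97, 0.24], [-0.24, -0.97]]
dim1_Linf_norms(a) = [4.27, 3.71, 5.07]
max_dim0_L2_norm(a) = 7.6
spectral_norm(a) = 7.79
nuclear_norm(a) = 10.46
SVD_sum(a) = [[3.89, -0.94], [-4.2, 1.01], [4.96, -1.2]] + [[0.38, 1.59],  [0.49, 2.01],  [0.11, 0.45]]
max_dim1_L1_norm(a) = 6.73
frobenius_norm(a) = 8.23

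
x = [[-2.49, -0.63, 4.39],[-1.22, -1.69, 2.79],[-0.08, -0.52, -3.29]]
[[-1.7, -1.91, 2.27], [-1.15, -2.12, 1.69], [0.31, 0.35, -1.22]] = x @ [[0.41, 0.17, -0.13],[0.17, 0.75, -0.23],[-0.13, -0.23, 0.41]]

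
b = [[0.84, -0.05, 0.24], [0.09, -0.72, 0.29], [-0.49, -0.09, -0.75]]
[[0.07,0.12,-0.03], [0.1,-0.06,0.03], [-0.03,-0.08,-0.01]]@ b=[[0.08, -0.09, 0.07], [0.06, 0.04, -0.02], [-0.03, 0.06, -0.02]]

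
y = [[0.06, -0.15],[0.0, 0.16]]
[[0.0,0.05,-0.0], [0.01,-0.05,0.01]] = y @[[0.25, 0.11, 0.15], [0.07, -0.30, 0.07]]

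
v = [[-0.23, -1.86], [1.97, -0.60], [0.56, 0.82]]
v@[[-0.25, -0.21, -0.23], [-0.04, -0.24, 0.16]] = [[0.13,0.49,-0.24], [-0.47,-0.27,-0.55], [-0.17,-0.31,0.00]]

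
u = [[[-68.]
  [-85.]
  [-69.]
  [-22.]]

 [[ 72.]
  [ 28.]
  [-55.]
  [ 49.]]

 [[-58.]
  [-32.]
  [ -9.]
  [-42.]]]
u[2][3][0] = -42.0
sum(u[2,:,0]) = -141.0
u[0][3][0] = -22.0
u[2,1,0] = -32.0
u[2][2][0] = -9.0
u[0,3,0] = -22.0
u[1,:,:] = [[72.0], [28.0], [-55.0], [49.0]]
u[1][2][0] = -55.0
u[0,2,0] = -69.0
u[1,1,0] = 28.0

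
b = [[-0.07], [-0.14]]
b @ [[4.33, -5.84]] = [[-0.30, 0.41], [-0.61, 0.82]]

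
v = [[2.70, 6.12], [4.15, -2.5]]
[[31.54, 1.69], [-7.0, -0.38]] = v@ [[1.12, 0.06],[4.66, 0.25]]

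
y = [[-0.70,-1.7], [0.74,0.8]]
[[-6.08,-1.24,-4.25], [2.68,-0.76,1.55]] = y @ [[-0.44, -3.28, -1.09], [3.76, 2.08, 2.95]]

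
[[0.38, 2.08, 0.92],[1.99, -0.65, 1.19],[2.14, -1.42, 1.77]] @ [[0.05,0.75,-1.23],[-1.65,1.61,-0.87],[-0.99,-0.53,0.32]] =[[-4.32, 3.15, -1.98], [-0.01, -0.18, -1.50], [0.7, -1.62, -0.83]]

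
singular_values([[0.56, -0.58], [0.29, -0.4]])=[0.94, 0.06]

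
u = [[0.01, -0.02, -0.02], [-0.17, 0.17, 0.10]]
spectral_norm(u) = 0.26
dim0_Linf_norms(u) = [0.17, 0.17, 0.1]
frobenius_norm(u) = 0.26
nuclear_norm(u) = 0.27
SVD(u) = [[-0.10, 0.99], [0.99, 0.1]] @ diag([0.26181140474222186, 0.012441396501376963]) @ [[-0.65, 0.65, 0.39], [-0.63, -0.17, -0.76]]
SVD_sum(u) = [[0.02, -0.02, -0.01], [-0.17, 0.17, 0.1]] + [[-0.01, -0.00, -0.01], [-0.0, -0.0, -0.00]]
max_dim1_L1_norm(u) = 0.44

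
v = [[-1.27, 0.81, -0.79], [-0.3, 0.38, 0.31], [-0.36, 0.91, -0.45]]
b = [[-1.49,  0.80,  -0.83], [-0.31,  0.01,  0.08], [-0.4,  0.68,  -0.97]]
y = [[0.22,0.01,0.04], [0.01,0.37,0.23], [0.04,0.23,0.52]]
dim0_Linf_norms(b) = [1.49, 0.8, 0.97]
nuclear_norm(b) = 2.85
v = y + b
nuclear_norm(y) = 1.11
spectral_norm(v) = 1.97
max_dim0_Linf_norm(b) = 1.49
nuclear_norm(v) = 2.97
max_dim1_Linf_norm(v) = 1.27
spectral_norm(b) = 2.18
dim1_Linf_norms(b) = [1.49, 0.31, 0.97]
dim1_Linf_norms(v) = [1.27, 0.38, 0.91]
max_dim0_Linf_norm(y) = 0.52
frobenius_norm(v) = 2.09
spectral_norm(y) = 0.69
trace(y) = 1.11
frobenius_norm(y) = 0.75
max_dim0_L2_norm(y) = 0.57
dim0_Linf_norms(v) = [1.27, 0.91, 0.79]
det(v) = 0.48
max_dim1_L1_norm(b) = 3.12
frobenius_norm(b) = 2.28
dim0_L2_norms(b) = [1.57, 1.05, 1.28]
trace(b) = -2.45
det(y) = 0.03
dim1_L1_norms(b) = [3.12, 0.4, 2.05]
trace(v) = -1.34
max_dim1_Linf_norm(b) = 1.49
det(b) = 0.00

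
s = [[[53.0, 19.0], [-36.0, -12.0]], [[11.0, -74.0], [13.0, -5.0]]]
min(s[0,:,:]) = -36.0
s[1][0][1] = -74.0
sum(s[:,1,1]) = -17.0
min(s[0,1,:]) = -36.0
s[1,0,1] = -74.0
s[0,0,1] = 19.0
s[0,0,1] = 19.0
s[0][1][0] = -36.0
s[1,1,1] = -5.0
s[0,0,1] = 19.0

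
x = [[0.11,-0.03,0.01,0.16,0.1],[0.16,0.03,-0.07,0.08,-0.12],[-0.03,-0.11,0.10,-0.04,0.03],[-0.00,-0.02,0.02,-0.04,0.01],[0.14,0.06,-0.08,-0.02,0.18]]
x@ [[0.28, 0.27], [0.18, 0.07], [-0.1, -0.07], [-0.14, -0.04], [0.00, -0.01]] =[[0.00, 0.02], [0.05, 0.05], [-0.03, -0.02], [0.0, -0.00], [0.06, 0.05]]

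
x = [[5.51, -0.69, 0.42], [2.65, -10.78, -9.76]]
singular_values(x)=[14.84, 5.41]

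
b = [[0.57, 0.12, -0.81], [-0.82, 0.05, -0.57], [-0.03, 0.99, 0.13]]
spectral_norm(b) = 1.00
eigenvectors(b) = [[-0.79+0.00j,(-0.24+0.36j),(-0.24-0.36j)], [0.39+0.00j,-0.65+0.00j,(-0.65-0j)], [(0.48+0j),(0.14+0.61j),(0.14-0.61j)]]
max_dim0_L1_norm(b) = 1.51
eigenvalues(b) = [(1+0j), (-0.12+0.99j), (-0.12-0.99j)]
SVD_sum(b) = [[0.08, -0.4, -0.4], [0.04, -0.17, -0.17], [-0.12, 0.55, 0.55]] + [[0.10, -0.03, 0.05], [-0.84, 0.24, -0.42], [-0.19, 0.05, -0.09]] + [[0.39,0.55,-0.46], [-0.02,-0.02,0.02], [0.28,0.39,-0.33]]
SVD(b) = [[-0.57, -0.11, -0.81],[-0.24, 0.97, 0.04],[0.79, 0.22, -0.58]] @ diag([1.0002520974725737, 0.9998825735358845, 0.9964088421130022]) @ [[-0.15,0.7,0.70], [-0.87,0.25,-0.43], [-0.48,-0.67,0.57]]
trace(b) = 0.75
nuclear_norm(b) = 3.00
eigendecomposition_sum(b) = [[(0.62+0j), (-0.31+0j), (-0.37+0j)], [(-0.31-0j), 0.16+0.00j, (0.19-0j)], [(-0.37-0j), (0.19+0j), 0.23-0.00j]] + [[-0.02+0.19j, (0.22+0.18j), (-0.22+0.16j)], [(-0.26+0.12j), (-0.05+0.42j), -0.38-0.14j], [(0.17+0.21j), 0.40-0.04j, -0.05+0.38j]] + [[(-0.02-0.19j), (0.22-0.18j), (-0.22-0.16j)], [(-0.26-0.12j), -0.05-0.42j, -0.38+0.14j], [(0.17-0.21j), 0.40+0.04j, -0.05-0.38j]]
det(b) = 1.00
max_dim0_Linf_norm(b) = 0.99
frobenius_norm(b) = 1.73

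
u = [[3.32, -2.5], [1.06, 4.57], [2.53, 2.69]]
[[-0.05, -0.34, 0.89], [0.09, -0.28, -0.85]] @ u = [[1.73, 0.97], [-2.15, -3.79]]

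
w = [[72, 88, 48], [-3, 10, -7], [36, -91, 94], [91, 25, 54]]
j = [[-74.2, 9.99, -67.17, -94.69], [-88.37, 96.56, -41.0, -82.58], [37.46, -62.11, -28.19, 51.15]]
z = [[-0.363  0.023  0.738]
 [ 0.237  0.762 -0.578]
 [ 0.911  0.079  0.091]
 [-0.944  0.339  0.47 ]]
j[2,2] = -28.19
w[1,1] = 10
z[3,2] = 0.47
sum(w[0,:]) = 208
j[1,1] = 96.56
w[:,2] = [48, -7, 94, 54]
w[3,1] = 25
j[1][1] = 96.56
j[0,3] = -94.69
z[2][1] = 0.079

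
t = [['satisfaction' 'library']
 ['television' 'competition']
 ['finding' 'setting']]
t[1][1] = 'competition'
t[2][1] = 'setting'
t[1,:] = ['television', 'competition']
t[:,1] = ['library', 'competition', 'setting']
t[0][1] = 'library'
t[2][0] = 'finding'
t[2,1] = 'setting'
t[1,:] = ['television', 'competition']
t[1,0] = 'television'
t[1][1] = 'competition'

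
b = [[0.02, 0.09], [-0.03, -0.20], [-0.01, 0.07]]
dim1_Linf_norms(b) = [0.09, 0.2, 0.07]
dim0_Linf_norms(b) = [0.03, 0.2]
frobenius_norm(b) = 0.23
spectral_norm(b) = 0.23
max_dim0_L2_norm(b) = 0.23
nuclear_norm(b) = 0.25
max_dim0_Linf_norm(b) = 0.2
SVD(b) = [[0.40, 0.37], [-0.87, -0.14], [0.29, -0.92]] @ diag([0.2322910041264509, 0.02099736654738357]) @ [[0.13, 0.99], [0.99, -0.13]]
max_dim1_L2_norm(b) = 0.2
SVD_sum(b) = [[0.01, 0.09], [-0.03, -0.20], [0.01, 0.07]] + [[0.01,-0.0], [-0.0,0.0], [-0.02,0.0]]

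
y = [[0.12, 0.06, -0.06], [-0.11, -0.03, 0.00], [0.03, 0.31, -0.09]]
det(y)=0.002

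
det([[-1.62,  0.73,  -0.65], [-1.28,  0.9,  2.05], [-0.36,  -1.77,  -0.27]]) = -7.959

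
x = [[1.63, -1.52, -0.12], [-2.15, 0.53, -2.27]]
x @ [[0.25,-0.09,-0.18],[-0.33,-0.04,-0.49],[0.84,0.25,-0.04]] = [[0.81, -0.12, 0.46],[-2.62, -0.40, 0.22]]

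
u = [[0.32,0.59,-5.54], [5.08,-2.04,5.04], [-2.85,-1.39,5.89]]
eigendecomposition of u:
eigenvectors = [[-0.59+0.00j, -0.08+0.19j, (-0.08-0.19j)], [(0.11+0j), (0.96+0j), (0.96-0j)], [0.80+0.00j, (0.13+0.1j), (0.13-0.1j)]]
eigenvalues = [(7.79+0j), (-1.81+1.53j), (-1.81-1.53j)]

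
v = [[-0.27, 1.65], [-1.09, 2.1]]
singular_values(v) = [2.87, 0.43]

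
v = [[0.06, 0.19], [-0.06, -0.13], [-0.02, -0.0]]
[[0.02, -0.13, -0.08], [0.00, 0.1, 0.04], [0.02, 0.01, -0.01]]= v@[[-0.99, -0.31, 0.71], [0.43, -0.61, -0.63]]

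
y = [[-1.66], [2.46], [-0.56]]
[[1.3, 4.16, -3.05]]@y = [[9.78]]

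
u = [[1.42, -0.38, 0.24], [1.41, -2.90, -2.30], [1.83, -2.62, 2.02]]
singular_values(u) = [4.66, 3.1, 0.96]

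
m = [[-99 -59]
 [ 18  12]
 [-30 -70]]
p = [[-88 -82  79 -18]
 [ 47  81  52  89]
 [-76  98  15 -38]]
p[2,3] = -38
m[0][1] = -59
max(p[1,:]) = 89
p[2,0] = -76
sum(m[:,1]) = -117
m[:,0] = [-99, 18, -30]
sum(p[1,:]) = 269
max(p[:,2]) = 79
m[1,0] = 18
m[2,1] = -70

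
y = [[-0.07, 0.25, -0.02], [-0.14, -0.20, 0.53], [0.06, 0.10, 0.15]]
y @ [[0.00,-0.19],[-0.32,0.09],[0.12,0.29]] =[[-0.08, 0.03], [0.13, 0.16], [-0.01, 0.04]]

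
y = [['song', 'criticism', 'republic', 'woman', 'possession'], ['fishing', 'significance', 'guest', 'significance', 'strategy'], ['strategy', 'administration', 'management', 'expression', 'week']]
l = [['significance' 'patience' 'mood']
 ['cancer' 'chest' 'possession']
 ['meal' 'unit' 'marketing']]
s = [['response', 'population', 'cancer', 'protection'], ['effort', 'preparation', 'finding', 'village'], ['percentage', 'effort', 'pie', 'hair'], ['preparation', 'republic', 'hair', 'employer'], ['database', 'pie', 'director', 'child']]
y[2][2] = 'management'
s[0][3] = 'protection'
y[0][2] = 'republic'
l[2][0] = 'meal'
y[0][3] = 'woman'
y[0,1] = 'criticism'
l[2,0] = 'meal'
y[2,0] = 'strategy'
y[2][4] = 'week'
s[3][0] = 'preparation'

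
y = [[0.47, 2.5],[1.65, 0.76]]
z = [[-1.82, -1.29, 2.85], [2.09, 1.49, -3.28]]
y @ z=[[4.37, 3.12, -6.86], [-1.41, -1.00, 2.21]]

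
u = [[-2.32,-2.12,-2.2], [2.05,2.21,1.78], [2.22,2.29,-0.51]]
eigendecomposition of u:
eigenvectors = [[0.62+0.00j, (-0.74+0j), -0.74-0.00j],  [-0.75+0.00j, 0.52-0.06j, 0.52+0.06j],  [(-0.22+0j), -0.00+0.42j, (-0-0.42j)]]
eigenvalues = [(1.05+0j), (-0.84+1.07j), (-0.84-1.07j)]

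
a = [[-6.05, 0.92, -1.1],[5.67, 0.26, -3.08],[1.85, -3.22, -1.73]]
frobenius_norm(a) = 9.86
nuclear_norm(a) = 15.10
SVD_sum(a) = [[-5.5, 0.91, 1.27], [5.86, -0.97, -1.35], [2.58, -0.43, -0.59]] + [[-0.54, -1.14, -1.51],[-0.18, -0.39, -0.51],[-0.73, -1.55, -2.07]] + [[-0.01, 1.14, -0.86], [-0.01, 1.62, -1.21], [0.01, -1.24, 0.93]]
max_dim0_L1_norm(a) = 13.57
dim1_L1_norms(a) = [8.07, 9.01, 6.8]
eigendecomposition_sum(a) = [[-3.11-31.50j, 0.29-0.80j, -0.42-10.39j],  [2.36+82.02j, -0.88+2.01j, -0.79+26.94j],  [(1.21+90.17j), -1.00+2.19j, (-1.32+29.59j)]] + [[(-3.11+31.5j), 0.29+0.80j, -0.42+10.39j],[2.36-82.02j, (-0.88-2.01j), -0.79-26.94j],[(1.21-90.17j), -1.00-2.19j, -1.32-29.59j]] + [[0.16-0.00j, 0.35-0.00j, (-0.26-0j)], [(0.95-0j), 2.02-0.00j, -1.51-0.00j], [-0.57+0.00j, (-1.22+0j), (0.91+0j)]]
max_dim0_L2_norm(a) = 8.5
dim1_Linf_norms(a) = [6.05, 5.67, 3.22]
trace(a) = -7.52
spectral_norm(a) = 8.78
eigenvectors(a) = [[-0.25+0.02j, (-0.25-0.02j), (-0.15+0j)], [(0.65-0.01j), 0.65+0.01j, (-0.85+0j)], [0.72+0.00j, (0.72-0j), 0.51+0.00j]]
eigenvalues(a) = [(-5.31+0.1j), (-5.31-0.1j), (3.09+0j)]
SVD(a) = [[-0.65, -0.58, -0.49],  [0.69, -0.2, -0.69],  [0.30, -0.79, 0.53]] @ diag([8.779247172255356, 3.395752886654062, 2.922204890357103]) @ [[0.96,  -0.16,  -0.22], [0.27,  0.58,  0.77], [0.01,  -0.80,  0.60]]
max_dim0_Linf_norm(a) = 6.05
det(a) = 87.12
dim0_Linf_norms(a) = [6.05, 3.22, 3.08]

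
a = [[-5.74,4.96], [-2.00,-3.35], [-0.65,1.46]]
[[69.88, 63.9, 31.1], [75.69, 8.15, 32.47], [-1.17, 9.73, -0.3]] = a @ [[-20.91,  -8.73,  -9.10], [-10.11,  2.78,  -4.26]]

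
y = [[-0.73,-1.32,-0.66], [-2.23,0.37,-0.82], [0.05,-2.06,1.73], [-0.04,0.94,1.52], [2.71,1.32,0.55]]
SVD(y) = [[-0.34, 0.19, -0.39], [-0.51, -0.37, 0.34], [-0.05, 0.9, 0.16], [0.21, 0.05, 0.83], [0.76, -0.12, -0.16]] @ diag([3.9891520382158574, 2.957434901882899, 1.9123139954314967]) @ [[0.86,0.39,0.32], [0.14,-0.79,0.59], [-0.49,0.46,0.74]]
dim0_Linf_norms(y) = [2.71, 2.06, 1.73]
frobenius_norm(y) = 5.32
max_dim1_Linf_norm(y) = 2.71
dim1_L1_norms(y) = [2.71, 3.42, 3.84, 2.5, 4.58]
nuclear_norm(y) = 8.86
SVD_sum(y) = [[-1.17,  -0.53,  -0.44], [-1.76,  -0.8,  -0.66], [-0.18,  -0.08,  -0.07], [0.71,  0.32,  0.27], [2.61,  1.19,  0.98]] + [[0.08, -0.44, 0.33],[-0.15, 0.87, -0.65],[0.37, -2.12, 1.58],[0.02, -0.12, 0.09],[-0.05, 0.27, -0.2]] + [[0.36, -0.35, -0.55], [-0.32, 0.3, 0.48], [-0.14, 0.14, 0.22], [-0.77, 0.73, 1.17], [0.15, -0.14, -0.22]]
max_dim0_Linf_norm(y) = 2.71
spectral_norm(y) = 3.99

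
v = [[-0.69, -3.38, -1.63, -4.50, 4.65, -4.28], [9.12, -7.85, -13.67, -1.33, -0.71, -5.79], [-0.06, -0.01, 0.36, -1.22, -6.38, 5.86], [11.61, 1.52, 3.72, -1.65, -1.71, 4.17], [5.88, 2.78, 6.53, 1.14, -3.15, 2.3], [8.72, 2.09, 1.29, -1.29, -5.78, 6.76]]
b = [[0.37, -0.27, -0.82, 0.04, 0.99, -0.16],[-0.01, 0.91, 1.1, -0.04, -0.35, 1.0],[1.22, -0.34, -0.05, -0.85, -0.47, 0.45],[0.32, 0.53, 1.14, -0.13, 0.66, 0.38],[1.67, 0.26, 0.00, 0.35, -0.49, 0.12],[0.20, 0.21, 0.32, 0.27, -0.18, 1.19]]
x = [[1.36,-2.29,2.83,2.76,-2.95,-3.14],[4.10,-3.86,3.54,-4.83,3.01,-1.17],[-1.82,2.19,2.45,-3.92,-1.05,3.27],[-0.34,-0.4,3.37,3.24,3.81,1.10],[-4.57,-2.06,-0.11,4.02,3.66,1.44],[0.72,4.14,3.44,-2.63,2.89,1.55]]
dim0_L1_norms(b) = [3.79, 2.52, 3.43, 1.68, 3.14, 3.3]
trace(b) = 1.80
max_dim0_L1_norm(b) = 3.79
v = x @ b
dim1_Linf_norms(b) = [0.99, 1.1, 1.22, 1.14, 1.67, 1.19]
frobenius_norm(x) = 17.39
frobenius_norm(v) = 30.94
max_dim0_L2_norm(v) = 18.14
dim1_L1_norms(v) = [19.13, 38.47, 13.89, 24.38, 21.78, 25.93]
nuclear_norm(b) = 8.29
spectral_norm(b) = 2.59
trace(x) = 8.40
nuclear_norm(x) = 37.91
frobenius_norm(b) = 3.88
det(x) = -17028.94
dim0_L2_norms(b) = [2.13, 1.19, 1.81, 0.97, 1.43, 1.67]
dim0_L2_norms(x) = [6.59, 6.82, 7.05, 8.94, 7.42, 5.25]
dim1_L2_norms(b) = [1.37, 1.78, 1.66, 1.51, 1.8, 1.31]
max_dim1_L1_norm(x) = 20.51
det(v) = 34082.30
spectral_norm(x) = 10.40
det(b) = -1.99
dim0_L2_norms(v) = [18.14, 9.35, 15.74, 5.4, 10.44, 12.43]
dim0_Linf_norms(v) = [11.61, 7.85, 13.67, 4.5, 6.38, 6.76]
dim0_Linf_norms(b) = [1.67, 0.91, 1.14, 0.85, 0.99, 1.19]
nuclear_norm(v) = 58.45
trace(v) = -6.22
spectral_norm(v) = 21.48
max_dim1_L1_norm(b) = 3.41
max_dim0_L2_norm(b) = 2.13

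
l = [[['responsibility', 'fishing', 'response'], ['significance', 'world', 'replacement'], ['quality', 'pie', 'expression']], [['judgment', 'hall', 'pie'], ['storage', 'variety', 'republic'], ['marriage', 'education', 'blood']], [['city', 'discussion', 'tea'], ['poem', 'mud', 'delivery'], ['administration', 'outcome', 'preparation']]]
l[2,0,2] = 'tea'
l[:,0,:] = [['responsibility', 'fishing', 'response'], ['judgment', 'hall', 'pie'], ['city', 'discussion', 'tea']]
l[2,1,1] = 'mud'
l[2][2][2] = 'preparation'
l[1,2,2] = 'blood'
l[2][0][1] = 'discussion'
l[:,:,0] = [['responsibility', 'significance', 'quality'], ['judgment', 'storage', 'marriage'], ['city', 'poem', 'administration']]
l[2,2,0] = 'administration'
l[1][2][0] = 'marriage'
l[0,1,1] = 'world'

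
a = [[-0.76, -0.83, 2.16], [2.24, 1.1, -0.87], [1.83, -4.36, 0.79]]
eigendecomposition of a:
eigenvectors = [[-0.52+0.00j,(0.51-0.16j),(0.51+0.16j)], [(0.43+0j),-0.02-0.33j,-0.02+0.33j], [(0.73+0j),(0.78+0j),(0.78-0j)]]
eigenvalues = [(-3.09+0j), (2.11+1.47j), (2.11-1.47j)]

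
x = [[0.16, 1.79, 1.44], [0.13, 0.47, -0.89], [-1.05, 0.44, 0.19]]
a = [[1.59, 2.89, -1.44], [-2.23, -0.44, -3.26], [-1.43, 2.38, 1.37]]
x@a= [[-5.8, 3.10, -4.09], [0.43, -1.95, -2.94], [-2.92, -2.78, 0.34]]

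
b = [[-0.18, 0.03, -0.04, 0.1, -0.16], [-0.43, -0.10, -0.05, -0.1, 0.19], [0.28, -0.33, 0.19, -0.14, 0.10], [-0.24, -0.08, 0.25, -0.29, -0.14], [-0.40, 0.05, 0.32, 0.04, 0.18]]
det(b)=-0.006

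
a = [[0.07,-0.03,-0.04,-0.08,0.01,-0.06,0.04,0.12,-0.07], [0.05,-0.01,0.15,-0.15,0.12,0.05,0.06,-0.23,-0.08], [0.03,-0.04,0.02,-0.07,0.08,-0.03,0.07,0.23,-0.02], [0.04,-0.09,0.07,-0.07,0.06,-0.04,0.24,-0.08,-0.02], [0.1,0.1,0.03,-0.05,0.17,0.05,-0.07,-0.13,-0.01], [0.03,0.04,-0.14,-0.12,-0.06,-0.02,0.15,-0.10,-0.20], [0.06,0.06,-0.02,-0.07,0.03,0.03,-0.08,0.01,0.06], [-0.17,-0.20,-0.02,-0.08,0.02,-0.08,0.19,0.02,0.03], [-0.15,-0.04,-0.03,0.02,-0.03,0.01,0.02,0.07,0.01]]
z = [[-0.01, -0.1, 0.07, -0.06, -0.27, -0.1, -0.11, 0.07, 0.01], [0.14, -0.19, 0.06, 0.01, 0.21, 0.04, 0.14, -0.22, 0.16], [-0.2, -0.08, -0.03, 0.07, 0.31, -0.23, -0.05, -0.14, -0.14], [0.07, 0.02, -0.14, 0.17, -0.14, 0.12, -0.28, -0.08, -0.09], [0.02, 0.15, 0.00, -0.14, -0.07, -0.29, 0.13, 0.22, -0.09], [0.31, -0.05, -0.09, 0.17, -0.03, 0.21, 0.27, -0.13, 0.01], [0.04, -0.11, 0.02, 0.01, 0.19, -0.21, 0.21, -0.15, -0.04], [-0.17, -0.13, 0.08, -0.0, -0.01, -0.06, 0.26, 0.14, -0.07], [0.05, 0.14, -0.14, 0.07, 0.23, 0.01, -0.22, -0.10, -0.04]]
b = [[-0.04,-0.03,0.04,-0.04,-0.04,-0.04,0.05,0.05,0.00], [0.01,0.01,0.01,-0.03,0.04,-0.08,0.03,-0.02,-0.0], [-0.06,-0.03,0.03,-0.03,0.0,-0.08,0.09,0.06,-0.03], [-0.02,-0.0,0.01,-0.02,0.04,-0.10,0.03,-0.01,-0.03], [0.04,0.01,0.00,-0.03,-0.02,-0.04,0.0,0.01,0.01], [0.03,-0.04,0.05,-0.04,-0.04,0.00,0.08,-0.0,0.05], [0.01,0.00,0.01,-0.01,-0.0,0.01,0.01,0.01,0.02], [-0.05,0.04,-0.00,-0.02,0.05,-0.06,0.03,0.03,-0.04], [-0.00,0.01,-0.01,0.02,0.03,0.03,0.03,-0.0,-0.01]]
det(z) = 0.00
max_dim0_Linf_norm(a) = 0.24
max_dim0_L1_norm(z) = 1.67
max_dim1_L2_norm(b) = 0.16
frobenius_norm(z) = 1.30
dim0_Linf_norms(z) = [0.31, 0.19, 0.14, 0.17, 0.31, 0.29, 0.28, 0.22, 0.16]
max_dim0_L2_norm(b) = 0.17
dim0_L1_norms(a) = [0.7, 0.61, 0.52, 0.71, 0.58, 0.37, 0.92, 0.99, 0.5]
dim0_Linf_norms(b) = [0.06, 0.04, 0.05, 0.04, 0.05, 0.1, 0.09, 0.06, 0.05]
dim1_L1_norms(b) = [0.33, 0.23, 0.41, 0.26, 0.16, 0.33, 0.08, 0.32, 0.14]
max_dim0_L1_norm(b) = 0.44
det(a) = 0.00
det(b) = 0.00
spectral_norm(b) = 0.24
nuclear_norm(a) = 1.99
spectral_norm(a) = 0.49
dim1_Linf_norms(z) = [0.27, 0.22, 0.31, 0.28, 0.29, 0.31, 0.21, 0.26, 0.23]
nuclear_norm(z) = 3.04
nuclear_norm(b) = 0.68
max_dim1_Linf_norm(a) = 0.24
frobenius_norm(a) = 0.83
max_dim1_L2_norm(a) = 0.36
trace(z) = 0.39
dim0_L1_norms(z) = [1.01, 0.97, 0.63, 0.7, 1.46, 1.27, 1.67, 1.25, 0.65]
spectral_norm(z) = 0.71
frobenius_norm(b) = 0.32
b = a @ z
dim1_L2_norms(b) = [0.12, 0.1, 0.16, 0.12, 0.07, 0.13, 0.03, 0.12, 0.06]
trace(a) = 0.11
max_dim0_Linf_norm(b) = 0.1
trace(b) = -0.01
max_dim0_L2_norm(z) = 0.6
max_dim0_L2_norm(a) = 0.4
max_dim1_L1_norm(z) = 1.27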